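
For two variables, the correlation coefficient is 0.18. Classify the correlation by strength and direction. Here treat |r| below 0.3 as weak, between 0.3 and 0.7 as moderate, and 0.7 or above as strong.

r = 0.18 > 0 so the relationship is positive.
|r| = 0.18, which falls in the weak range.

weak positive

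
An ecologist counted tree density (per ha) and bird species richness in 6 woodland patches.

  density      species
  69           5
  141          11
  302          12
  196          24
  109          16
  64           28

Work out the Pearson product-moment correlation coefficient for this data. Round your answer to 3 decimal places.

-0.086

n = 6, Σx = 881, Σy = 96, Σx² = 170239, Σy² = 1906, Σxy = 13760
nΣxy − ΣxΣy = 82560 − 84576 = -2016
nΣx² − (Σx)² = 1021434 − 776161 = 245273; nΣy² − (Σy)² = 11436 − 9216 = 2220
r = -2016 / √(245273 × 2220) = -2016 / 23334.6536 ≈ -0.086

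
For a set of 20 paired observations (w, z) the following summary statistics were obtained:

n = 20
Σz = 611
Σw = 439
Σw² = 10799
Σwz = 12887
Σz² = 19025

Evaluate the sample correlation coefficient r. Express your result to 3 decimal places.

r = (nΣwz − ΣwΣz) / √[(nΣw² − (Σw)²)(nΣz² − (Σz)²)]
Numerator: 20×12887 − 439×611 = -10489
Denominator: √[(215980 − 192721)(380500 − 373321)] = √[23259 × 7179] = 12921.9333
r = -10489 / 12921.9333 ≈ -0.812

-0.812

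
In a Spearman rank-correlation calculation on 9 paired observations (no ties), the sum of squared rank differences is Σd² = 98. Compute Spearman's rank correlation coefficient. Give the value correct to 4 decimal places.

ρ = 1 − 6Σd² / [n(n²−1)] = 1 − 6×98 / (9×80)
  = 1 − 588/720 = 1 − 0.81667 ≈ 0.1833

0.1833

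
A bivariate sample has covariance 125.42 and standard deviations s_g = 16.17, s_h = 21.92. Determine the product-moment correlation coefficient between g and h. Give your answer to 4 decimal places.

0.3538

r = Cov(g,h) / (s_g · s_h) = 125.42 / (16.17 × 21.92)
  = 125.42 / 354.4464 ≈ 0.3538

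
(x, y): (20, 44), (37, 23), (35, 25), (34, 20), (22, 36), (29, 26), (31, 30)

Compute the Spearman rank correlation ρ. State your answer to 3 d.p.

-0.857

Rank x: 1, 7, 6, 5, 2, 3, 4
Rank y: 7, 2, 3, 1, 6, 4, 5
d = rank(x) − rank(y): -6, 5, 3, 4, -4, -1, -1; Σd² = 104
ρ = 1 − 6Σd² / [n(n²−1)] = 1 − 6×104 / (7×48) = 1 − 624/336 ≈ -0.857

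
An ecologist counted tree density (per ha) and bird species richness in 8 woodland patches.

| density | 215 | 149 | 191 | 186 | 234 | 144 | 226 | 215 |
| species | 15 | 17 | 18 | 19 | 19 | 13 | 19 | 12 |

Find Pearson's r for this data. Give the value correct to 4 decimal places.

0.2703

n = 8, Σx = 1560, Σy = 132, Σx² = 312296, Σy² = 2234, Σxy = 25922
nΣxy − ΣxΣy = 207376 − 205920 = 1456
nΣx² − (Σx)² = 2498368 − 2433600 = 64768; nΣy² − (Σy)² = 17872 − 17424 = 448
r = 1456 / √(64768 × 448) = 1456 / 5386.6561 ≈ 0.2703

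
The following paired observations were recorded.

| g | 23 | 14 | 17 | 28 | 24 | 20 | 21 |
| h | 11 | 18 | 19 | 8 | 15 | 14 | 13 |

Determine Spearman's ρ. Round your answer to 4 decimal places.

Rank g: 5, 1, 2, 7, 6, 3, 4
Rank h: 2, 6, 7, 1, 5, 4, 3
d = rank(g) − rank(h): 3, -5, -5, 6, 1, -1, 1; Σd² = 98
ρ = 1 − 6Σd² / [n(n²−1)] = 1 − 6×98 / (7×48) = 1 − 588/336 ≈ -0.7500

-0.7500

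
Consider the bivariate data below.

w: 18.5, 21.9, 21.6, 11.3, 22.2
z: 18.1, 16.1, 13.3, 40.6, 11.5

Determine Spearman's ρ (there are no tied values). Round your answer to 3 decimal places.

-0.900

Rank w: 2, 4, 3, 1, 5
Rank z: 4, 3, 2, 5, 1
d = rank(w) − rank(z): -2, 1, 1, -4, 4; Σd² = 38
ρ = 1 − 6Σd² / [n(n²−1)] = 1 − 6×38 / (5×24) = 1 − 228/120 ≈ -0.900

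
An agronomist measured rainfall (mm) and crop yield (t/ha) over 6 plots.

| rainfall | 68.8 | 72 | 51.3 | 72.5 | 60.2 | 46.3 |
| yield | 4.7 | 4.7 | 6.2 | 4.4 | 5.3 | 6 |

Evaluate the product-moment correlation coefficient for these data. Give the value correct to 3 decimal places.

n = 6, Σx = 371.1, Σy = 31.3, Σx² = 23573.11, Σy² = 166.07, Σxy = 1895.68
nΣxy − ΣxΣy = 11374.08 − 11615.43 = -241.35
nΣx² − (Σx)² = 141438.66 − 137715.21 = 3723.45; nΣy² − (Σy)² = 996.42 − 979.69 = 16.73
r = -241.35 / √(3723.45 × 16.73) = -241.35 / 249.5863 ≈ -0.967

-0.967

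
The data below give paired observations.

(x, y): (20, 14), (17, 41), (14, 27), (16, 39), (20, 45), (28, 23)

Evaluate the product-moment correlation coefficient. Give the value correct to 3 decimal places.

-0.336

n = 6, Σx = 115, Σy = 189, Σx² = 2325, Σy² = 6681, Σxy = 3523
nΣxy − ΣxΣy = 21138 − 21735 = -597
nΣx² − (Σx)² = 13950 − 13225 = 725; nΣy² − (Σy)² = 40086 − 35721 = 4365
r = -597 / √(725 × 4365) = -597 / 1778.9393 ≈ -0.336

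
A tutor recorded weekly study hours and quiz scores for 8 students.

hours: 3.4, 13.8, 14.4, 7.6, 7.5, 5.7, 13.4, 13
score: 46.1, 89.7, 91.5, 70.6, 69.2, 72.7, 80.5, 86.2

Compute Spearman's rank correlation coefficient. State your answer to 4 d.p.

0.9048

Rank hours: 1, 7, 8, 4, 3, 2, 6, 5
Rank score: 1, 7, 8, 3, 2, 4, 5, 6
d = rank(hours) − rank(score): 0, 0, 0, 1, 1, -2, 1, -1; Σd² = 8
ρ = 1 − 6Σd² / [n(n²−1)] = 1 − 6×8 / (8×63) = 1 − 48/504 ≈ 0.9048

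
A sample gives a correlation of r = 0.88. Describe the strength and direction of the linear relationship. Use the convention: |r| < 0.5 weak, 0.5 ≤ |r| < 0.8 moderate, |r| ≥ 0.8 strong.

strong positive

r = 0.88 > 0 so the relationship is positive.
|r| = 0.88, which falls in the strong range.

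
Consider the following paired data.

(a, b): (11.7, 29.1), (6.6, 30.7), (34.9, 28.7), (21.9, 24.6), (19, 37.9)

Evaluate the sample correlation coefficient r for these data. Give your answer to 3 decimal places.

-0.182

n = 5, Σa = 94.1, Σb = 151, Σa² = 2239.07, Σb² = 4654.56, Σab = 2803.56
nΣab − ΣaΣb = 14017.8 − 14209.1 = -191.3
nΣa² − (Σa)² = 11195.35 − 8854.81 = 2340.54; nΣb² − (Σb)² = 23272.8 − 22801 = 471.8
r = -191.3 / √(2340.54 × 471.8) = -191.3 / 1050.8410 ≈ -0.182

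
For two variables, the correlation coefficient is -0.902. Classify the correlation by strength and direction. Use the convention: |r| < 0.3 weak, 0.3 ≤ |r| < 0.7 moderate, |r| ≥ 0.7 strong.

strong negative

r = -0.902 < 0 so the relationship is negative.
|r| = 0.902, which falls in the strong range.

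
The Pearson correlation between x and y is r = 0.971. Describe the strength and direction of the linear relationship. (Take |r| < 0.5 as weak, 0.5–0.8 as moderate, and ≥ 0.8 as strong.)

strong positive

r = 0.971 > 0 so the relationship is positive.
|r| = 0.971, which falls in the strong range.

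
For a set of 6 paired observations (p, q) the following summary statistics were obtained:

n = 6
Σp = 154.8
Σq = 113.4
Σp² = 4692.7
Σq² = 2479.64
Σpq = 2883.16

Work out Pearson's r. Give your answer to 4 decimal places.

-0.0878

r = (nΣpq − ΣpΣq) / √[(nΣp² − (Σp)²)(nΣq² − (Σq)²)]
Numerator: 6×2883.16 − 154.8×113.4 = -255.36
Denominator: √[(28156.2 − 23963.04)(14877.84 − 12859.56)] = √[4193.16 × 2018.28] = 2909.1186
r = -255.36 / 2909.1186 ≈ -0.0878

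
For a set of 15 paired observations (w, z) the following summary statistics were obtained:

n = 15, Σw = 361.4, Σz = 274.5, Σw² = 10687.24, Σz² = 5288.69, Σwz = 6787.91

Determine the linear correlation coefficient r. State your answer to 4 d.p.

0.2405

r = (nΣwz − ΣwΣz) / √[(nΣw² − (Σw)²)(nΣz² − (Σz)²)]
Numerator: 15×6787.91 − 361.4×274.5 = 2614.35
Denominator: √[(160308.6 − 130609.96)(79330.35 − 75350.25)] = √[29698.64 × 3980.1] = 10872.1459
r = 2614.35 / 10872.1459 ≈ 0.2405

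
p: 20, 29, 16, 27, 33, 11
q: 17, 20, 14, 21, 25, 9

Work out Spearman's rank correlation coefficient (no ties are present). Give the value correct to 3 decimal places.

0.943

Rank p: 3, 5, 2, 4, 6, 1
Rank q: 3, 4, 2, 5, 6, 1
d = rank(p) − rank(q): 0, 1, 0, -1, 0, 0; Σd² = 2
ρ = 1 − 6Σd² / [n(n²−1)] = 1 − 6×2 / (6×35) = 1 − 12/210 ≈ 0.943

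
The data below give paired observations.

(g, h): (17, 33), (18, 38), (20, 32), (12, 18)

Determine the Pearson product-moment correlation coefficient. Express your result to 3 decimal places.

n = 4, Σg = 67, Σh = 121, Σg² = 1157, Σh² = 3881, Σgh = 2101
nΣgh − ΣgΣh = 8404 − 8107 = 297
nΣg² − (Σg)² = 4628 − 4489 = 139; nΣh² − (Σh)² = 15524 − 14641 = 883
r = 297 / √(139 × 883) = 297 / 350.3384 ≈ 0.848

0.848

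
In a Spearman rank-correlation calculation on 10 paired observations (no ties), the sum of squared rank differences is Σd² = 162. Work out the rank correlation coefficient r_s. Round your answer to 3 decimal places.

0.018

ρ = 1 − 6Σd² / [n(n²−1)] = 1 − 6×162 / (10×99)
  = 1 − 972/990 = 1 − 0.9818 ≈ 0.018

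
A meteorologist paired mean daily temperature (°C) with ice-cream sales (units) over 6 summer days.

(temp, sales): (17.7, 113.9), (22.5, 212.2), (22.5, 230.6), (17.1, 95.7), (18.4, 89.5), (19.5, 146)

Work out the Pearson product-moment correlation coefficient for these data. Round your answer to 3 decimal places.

n = 6, Σx = 117.7, Σy = 887.9, Σx² = 2337.01, Σy² = 149663.15, Σxy = 18109.3
nΣxy − ΣxΣy = 108655.8 − 104505.83 = 4149.97
nΣx² − (Σx)² = 14022.06 − 13853.29 = 168.77; nΣy² − (Σy)² = 897978.9 − 788366.41 = 109612.49
r = 4149.97 / √(168.77 × 109612.49) = 4149.97 / 4301.0813 ≈ 0.965

0.965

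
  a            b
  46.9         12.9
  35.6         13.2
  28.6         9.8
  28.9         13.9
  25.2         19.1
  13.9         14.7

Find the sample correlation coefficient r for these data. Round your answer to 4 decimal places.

n = 6, Σa = 179.1, Σb = 83.6, Σa² = 5948.39, Σb² = 1210.8, Σab = 2442.57
nΣab − ΣaΣb = 14655.42 − 14972.76 = -317.34
nΣa² − (Σa)² = 35690.34 − 32076.81 = 3613.53; nΣb² − (Σb)² = 7264.8 − 6988.96 = 275.84
r = -317.34 / √(3613.53 × 275.84) = -317.34 / 998.3767 ≈ -0.3179

-0.3179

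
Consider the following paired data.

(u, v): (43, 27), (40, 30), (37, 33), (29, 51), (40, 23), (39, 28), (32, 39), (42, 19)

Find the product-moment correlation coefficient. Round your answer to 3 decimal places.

-0.929

n = 8, Σu = 302, Σv = 250, Σu² = 11568, Σv² = 8514, Σuv = 9119
nΣuv − ΣuΣv = 72952 − 75500 = -2548
nΣu² − (Σu)² = 92544 − 91204 = 1340; nΣv² − (Σv)² = 68112 − 62500 = 5612
r = -2548 / √(1340 × 5612) = -2548 / 2742.2764 ≈ -0.929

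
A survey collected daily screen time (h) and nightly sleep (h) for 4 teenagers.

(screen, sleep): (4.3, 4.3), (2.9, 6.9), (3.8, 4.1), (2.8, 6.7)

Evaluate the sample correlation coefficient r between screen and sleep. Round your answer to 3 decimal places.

n = 4, Σx = 13.8, Σy = 22, Σx² = 49.18, Σy² = 127.8, Σxy = 72.84
nΣxy − ΣxΣy = 291.36 − 303.6 = -12.24
nΣx² − (Σx)² = 196.72 − 190.44 = 6.28; nΣy² − (Σy)² = 511.2 − 484 = 27.2
r = -12.24 / √(6.28 × 27.2) = -12.24 / 13.0697 ≈ -0.937

-0.937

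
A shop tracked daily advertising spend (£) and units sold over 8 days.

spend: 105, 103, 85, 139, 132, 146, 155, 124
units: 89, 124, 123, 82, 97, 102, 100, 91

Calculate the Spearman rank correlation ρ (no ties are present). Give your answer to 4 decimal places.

Rank spend: 3, 2, 1, 6, 5, 7, 8, 4
Rank units: 2, 8, 7, 1, 4, 6, 5, 3
d = rank(spend) − rank(units): 1, -6, -6, 5, 1, 1, 3, 1; Σd² = 110
ρ = 1 − 6Σd² / [n(n²−1)] = 1 − 6×110 / (8×63) = 1 − 660/504 ≈ -0.3095

-0.3095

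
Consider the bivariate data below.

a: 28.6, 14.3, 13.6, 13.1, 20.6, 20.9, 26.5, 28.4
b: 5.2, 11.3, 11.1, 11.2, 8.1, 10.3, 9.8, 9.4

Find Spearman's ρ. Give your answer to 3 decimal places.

Rank a: 8, 3, 2, 1, 4, 5, 6, 7
Rank b: 1, 8, 6, 7, 2, 5, 4, 3
d = rank(a) − rank(b): 7, -5, -4, -6, 2, 0, 2, 4; Σd² = 150
ρ = 1 − 6Σd² / [n(n²−1)] = 1 − 6×150 / (8×63) = 1 − 900/504 ≈ -0.786

-0.786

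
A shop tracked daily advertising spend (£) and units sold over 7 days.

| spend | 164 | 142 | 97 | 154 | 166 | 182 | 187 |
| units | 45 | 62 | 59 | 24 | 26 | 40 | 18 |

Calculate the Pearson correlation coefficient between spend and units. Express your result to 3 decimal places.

n = 7, Σx = 1092, Σy = 274, Σx² = 175834, Σy² = 12526, Σxy = 40565
nΣxy − ΣxΣy = 283955 − 299208 = -15253
nΣx² − (Σx)² = 1230838 − 1192464 = 38374; nΣy² − (Σy)² = 87682 − 75076 = 12606
r = -15253 / √(38374 × 12606) = -15253 / 21994.1502 ≈ -0.694

-0.694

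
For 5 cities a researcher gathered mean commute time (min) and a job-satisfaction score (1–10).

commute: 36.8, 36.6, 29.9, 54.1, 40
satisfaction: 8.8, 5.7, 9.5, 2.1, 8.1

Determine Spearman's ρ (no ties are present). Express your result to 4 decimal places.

-0.7000

Rank commute: 3, 2, 1, 5, 4
Rank satisfaction: 4, 2, 5, 1, 3
d = rank(commute) − rank(satisfaction): -1, 0, -4, 4, 1; Σd² = 34
ρ = 1 − 6Σd² / [n(n²−1)] = 1 − 6×34 / (5×24) = 1 − 204/120 ≈ -0.7000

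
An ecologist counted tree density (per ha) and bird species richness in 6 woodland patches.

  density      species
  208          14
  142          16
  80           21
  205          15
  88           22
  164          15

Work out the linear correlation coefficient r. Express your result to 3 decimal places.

-0.938

n = 6, Σx = 887, Σy = 103, Σx² = 146493, Σy² = 1827, Σxy = 14335
nΣxy − ΣxΣy = 86010 − 91361 = -5351
nΣx² − (Σx)² = 878958 − 786769 = 92189; nΣy² − (Σy)² = 10962 − 10609 = 353
r = -5351 / √(92189 × 353) = -5351 / 5704.6224 ≈ -0.938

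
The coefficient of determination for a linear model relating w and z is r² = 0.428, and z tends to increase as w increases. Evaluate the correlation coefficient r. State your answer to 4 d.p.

0.6542

|r| = √0.428 = 0.6542
The association is positive, so r = 0.6542.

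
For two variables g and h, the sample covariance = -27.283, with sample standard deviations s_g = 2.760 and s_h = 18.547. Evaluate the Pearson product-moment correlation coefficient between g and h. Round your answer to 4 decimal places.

-0.5330

r = Cov(g,h) / (s_g · s_h) = -27.283 / (2.760 × 18.547)
  = -27.283 / 51.1897 ≈ -0.5330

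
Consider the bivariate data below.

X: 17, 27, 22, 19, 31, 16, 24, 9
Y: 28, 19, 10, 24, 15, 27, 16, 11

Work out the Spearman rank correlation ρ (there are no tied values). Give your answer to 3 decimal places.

Rank X: 3, 7, 5, 4, 8, 2, 6, 1
Rank Y: 8, 5, 1, 6, 3, 7, 4, 2
d = rank(X) − rank(Y): -5, 2, 4, -2, 5, -5, 2, -1; Σd² = 104
ρ = 1 − 6Σd² / [n(n²−1)] = 1 − 6×104 / (8×63) = 1 − 624/504 ≈ -0.238

-0.238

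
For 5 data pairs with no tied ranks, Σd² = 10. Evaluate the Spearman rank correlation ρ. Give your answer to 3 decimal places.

ρ = 1 − 6Σd² / [n(n²−1)] = 1 − 6×10 / (5×24)
  = 1 − 60/120 = 1 − 0.5000 ≈ 0.500

0.500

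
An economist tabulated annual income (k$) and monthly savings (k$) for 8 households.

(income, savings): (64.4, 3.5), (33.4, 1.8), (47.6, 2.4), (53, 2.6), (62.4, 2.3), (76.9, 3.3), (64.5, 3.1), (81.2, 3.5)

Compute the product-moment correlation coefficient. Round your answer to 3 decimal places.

n = 8, Σx = 483.4, Σy = 22.5, Σx² = 30898.74, Σy² = 66.05, Σxy = 1419
nΣxy − ΣxΣy = 11352 − 10876.5 = 475.5
nΣx² − (Σx)² = 247189.92 − 233675.56 = 13514.36; nΣy² − (Σy)² = 528.4 − 506.25 = 22.15
r = 475.5 / √(13514.36 × 22.15) = 475.5 / 547.1225 ≈ 0.869

0.869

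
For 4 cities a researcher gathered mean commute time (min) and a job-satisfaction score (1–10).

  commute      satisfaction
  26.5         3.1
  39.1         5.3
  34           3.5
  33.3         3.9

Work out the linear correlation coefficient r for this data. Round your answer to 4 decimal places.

n = 4, Σx = 132.9, Σy = 15.8, Σx² = 4495.95, Σy² = 65.16, Σxy = 538.25
nΣxy − ΣxΣy = 2153 − 2099.82 = 53.18
nΣx² − (Σx)² = 17983.8 − 17662.41 = 321.39; nΣy² − (Σy)² = 260.64 − 249.64 = 11
r = 53.18 / √(321.39 × 11) = 53.18 / 59.4583 ≈ 0.8944

0.8944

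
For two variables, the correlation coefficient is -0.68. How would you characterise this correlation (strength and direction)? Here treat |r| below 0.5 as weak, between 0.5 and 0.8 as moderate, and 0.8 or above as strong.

r = -0.68 < 0 so the relationship is negative.
|r| = 0.68, which falls in the moderate range.

moderate negative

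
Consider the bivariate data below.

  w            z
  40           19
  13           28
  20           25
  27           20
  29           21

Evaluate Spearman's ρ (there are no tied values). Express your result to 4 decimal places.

Rank w: 5, 1, 2, 3, 4
Rank z: 1, 5, 4, 2, 3
d = rank(w) − rank(z): 4, -4, -2, 1, 1; Σd² = 38
ρ = 1 − 6Σd² / [n(n²−1)] = 1 − 6×38 / (5×24) = 1 − 228/120 ≈ -0.9000

-0.9000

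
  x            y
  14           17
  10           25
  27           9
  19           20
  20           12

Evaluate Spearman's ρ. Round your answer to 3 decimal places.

Rank x: 2, 1, 5, 3, 4
Rank y: 3, 5, 1, 4, 2
d = rank(x) − rank(y): -1, -4, 4, -1, 2; Σd² = 38
ρ = 1 − 6Σd² / [n(n²−1)] = 1 − 6×38 / (5×24) = 1 − 228/120 ≈ -0.900

-0.900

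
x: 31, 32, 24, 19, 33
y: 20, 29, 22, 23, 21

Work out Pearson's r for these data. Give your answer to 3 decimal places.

0.105

n = 5, Σx = 139, Σy = 115, Σx² = 4011, Σy² = 2695, Σxy = 3206
nΣxy − ΣxΣy = 16030 − 15985 = 45
nΣx² − (Σx)² = 20055 − 19321 = 734; nΣy² − (Σy)² = 13475 − 13225 = 250
r = 45 / √(734 × 250) = 45 / 428.3690 ≈ 0.105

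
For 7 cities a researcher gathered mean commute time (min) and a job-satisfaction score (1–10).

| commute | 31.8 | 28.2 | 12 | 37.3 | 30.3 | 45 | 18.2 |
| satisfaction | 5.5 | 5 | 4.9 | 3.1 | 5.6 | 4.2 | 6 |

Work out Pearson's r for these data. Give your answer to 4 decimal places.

-0.5418

n = 7, Σx = 202.8, Σy = 34.3, Σx² = 6616.1, Σy² = 173.87, Σxy = 958.21
nΣxy − ΣxΣy = 6707.47 − 6956.04 = -248.57
nΣx² − (Σx)² = 46312.7 − 41127.84 = 5184.86; nΣy² − (Σy)² = 1217.09 − 1176.49 = 40.6
r = -248.57 / √(5184.86 × 40.6) = -248.57 / 458.8086 ≈ -0.5418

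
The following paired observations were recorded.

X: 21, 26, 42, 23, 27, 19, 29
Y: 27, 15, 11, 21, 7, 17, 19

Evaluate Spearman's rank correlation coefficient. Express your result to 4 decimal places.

Rank X: 2, 4, 7, 3, 5, 1, 6
Rank Y: 7, 3, 2, 6, 1, 4, 5
d = rank(X) − rank(Y): -5, 1, 5, -3, 4, -3, 1; Σd² = 86
ρ = 1 − 6Σd² / [n(n²−1)] = 1 − 6×86 / (7×48) = 1 − 516/336 ≈ -0.5357

-0.5357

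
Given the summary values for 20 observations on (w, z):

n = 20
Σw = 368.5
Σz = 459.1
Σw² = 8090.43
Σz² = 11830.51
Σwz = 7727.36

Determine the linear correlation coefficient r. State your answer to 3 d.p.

-0.564

r = (nΣwz − ΣwΣz) / √[(nΣw² − (Σw)²)(nΣz² − (Σz)²)]
Numerator: 20×7727.36 − 368.5×459.1 = -14631.15
Denominator: √[(161808.6 − 135792.25)(236610.2 − 210772.81)] = √[26016.35 × 25837.39] = 25926.7156
r = -14631.15 / 25926.7156 ≈ -0.564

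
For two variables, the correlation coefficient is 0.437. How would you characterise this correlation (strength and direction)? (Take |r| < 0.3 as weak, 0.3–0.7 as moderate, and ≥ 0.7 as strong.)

moderate positive

r = 0.437 > 0 so the relationship is positive.
|r| = 0.437, which falls in the moderate range.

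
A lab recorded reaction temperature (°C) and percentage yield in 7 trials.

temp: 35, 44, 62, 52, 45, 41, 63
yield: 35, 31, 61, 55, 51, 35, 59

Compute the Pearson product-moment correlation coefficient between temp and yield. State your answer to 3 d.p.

n = 7, Σx = 342, Σy = 327, Σx² = 17384, Σy² = 16239, Σxy = 16678
nΣxy − ΣxΣy = 116746 − 111834 = 4912
nΣx² − (Σx)² = 121688 − 116964 = 4724; nΣy² − (Σy)² = 113673 − 106929 = 6744
r = 4912 / √(4724 × 6744) = 4912 / 5644.3473 ≈ 0.870

0.870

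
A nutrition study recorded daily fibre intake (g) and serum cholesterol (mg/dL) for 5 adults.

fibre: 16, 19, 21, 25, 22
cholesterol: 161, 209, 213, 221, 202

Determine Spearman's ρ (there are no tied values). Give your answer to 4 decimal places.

Rank fibre: 1, 2, 3, 5, 4
Rank cholesterol: 1, 3, 4, 5, 2
d = rank(fibre) − rank(cholesterol): 0, -1, -1, 0, 2; Σd² = 6
ρ = 1 − 6Σd² / [n(n²−1)] = 1 − 6×6 / (5×24) = 1 − 36/120 ≈ 0.7000

0.7000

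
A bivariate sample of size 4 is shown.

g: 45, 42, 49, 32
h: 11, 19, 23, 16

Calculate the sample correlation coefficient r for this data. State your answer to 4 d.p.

n = 4, Σg = 168, Σh = 69, Σg² = 7214, Σh² = 1267, Σgh = 2932
nΣgh − ΣgΣh = 11728 − 11592 = 136
nΣg² − (Σg)² = 28856 − 28224 = 632; nΣh² − (Σh)² = 5068 − 4761 = 307
r = 136 / √(632 × 307) = 136 / 440.4816 ≈ 0.3088

0.3088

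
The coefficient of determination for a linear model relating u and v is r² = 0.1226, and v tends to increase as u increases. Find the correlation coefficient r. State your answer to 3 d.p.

|r| = √0.1226 = 0.350
The association is positive, so r = 0.350.

0.350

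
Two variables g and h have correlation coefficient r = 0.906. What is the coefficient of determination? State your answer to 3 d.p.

r² = (0.906)² = 0.821

0.821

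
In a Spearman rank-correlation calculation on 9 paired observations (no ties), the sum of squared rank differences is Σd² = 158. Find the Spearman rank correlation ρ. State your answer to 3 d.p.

-0.317

ρ = 1 − 6Σd² / [n(n²−1)] = 1 − 6×158 / (9×80)
  = 1 − 948/720 = 1 − 1.3167 ≈ -0.317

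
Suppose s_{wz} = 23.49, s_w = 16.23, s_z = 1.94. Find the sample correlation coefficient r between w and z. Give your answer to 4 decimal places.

r = Cov(w,z) / (s_w · s_z) = 23.49 / (16.23 × 1.94)
  = 23.49 / 31.4862 ≈ 0.7460

0.7460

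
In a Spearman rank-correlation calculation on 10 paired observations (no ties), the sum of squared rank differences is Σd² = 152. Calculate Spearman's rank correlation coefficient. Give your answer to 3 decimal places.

0.079

ρ = 1 − 6Σd² / [n(n²−1)] = 1 − 6×152 / (10×99)
  = 1 − 912/990 = 1 − 0.9212 ≈ 0.079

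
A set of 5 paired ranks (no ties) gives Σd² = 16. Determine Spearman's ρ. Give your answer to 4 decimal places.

0.2000

ρ = 1 − 6Σd² / [n(n²−1)] = 1 − 6×16 / (5×24)
  = 1 − 96/120 = 1 − 0.80000 ≈ 0.2000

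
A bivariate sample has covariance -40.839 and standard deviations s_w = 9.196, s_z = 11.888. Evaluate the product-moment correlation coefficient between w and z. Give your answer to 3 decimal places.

-0.374

r = Cov(w,z) / (s_w · s_z) = -40.839 / (9.196 × 11.888)
  = -40.839 / 109.3220 ≈ -0.374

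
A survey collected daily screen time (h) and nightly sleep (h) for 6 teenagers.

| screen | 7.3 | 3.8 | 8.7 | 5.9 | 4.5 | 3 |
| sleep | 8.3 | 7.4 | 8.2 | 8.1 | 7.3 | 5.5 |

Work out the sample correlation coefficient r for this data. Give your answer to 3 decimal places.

n = 6, Σx = 33.2, Σy = 44.8, Σx² = 207.48, Σy² = 340.04, Σxy = 257.19
nΣxy − ΣxΣy = 1543.14 − 1487.36 = 55.78
nΣx² − (Σx)² = 1244.88 − 1102.24 = 142.64; nΣy² − (Σy)² = 2040.24 − 2007.04 = 33.2
r = 55.78 / √(142.64 × 33.2) = 55.78 / 68.8160 ≈ 0.811

0.811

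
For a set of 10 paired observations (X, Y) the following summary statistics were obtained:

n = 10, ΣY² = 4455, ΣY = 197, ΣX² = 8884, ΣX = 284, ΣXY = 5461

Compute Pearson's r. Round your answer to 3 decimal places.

r = (nΣXY − ΣXΣY) / √[(nΣX² − (ΣX)²)(nΣY² − (ΣY)²)]
Numerator: 10×5461 − 284×197 = -1338
Denominator: √[(88840 − 80656)(44550 − 38809)] = √[8184 × 5741] = 6854.5127
r = -1338 / 6854.5127 ≈ -0.195

-0.195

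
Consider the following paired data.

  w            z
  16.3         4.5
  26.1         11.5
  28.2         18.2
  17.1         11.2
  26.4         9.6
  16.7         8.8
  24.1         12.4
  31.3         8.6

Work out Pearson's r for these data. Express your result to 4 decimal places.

n = 8, Σw = 186.2, Σz = 84.8, Σw² = 4570.9, Σz² = 1006.5, Σwz = 2046.68
nΣwz − ΣwΣz = 16373.44 − 15789.76 = 583.68
nΣw² − (Σw)² = 36567.2 − 34670.44 = 1896.76; nΣz² − (Σz)² = 8052 − 7191.04 = 860.96
r = 583.68 / √(1896.76 × 860.96) = 583.68 / 1277.9024 ≈ 0.4567

0.4567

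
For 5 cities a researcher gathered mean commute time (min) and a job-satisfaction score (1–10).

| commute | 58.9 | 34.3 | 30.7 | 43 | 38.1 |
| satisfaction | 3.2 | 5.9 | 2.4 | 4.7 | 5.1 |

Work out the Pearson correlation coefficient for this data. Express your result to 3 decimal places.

-0.197

n = 5, Σx = 205, Σy = 21.3, Σx² = 8888.8, Σy² = 98.91, Σxy = 860.94
nΣxy − ΣxΣy = 4304.7 − 4366.5 = -61.8
nΣx² − (Σx)² = 44444 − 42025 = 2419; nΣy² − (Σy)² = 494.55 − 453.69 = 40.86
r = -61.8 / √(2419 × 40.86) = -61.8 / 314.3888 ≈ -0.197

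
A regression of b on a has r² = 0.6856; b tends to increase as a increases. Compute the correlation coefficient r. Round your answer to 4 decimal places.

0.8280

|r| = √0.6856 = 0.8280
The association is positive, so r = 0.8280.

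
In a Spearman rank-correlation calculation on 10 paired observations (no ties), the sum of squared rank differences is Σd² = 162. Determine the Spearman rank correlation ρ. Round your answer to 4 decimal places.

ρ = 1 − 6Σd² / [n(n²−1)] = 1 − 6×162 / (10×99)
  = 1 − 972/990 = 1 − 0.98182 ≈ 0.0182

0.0182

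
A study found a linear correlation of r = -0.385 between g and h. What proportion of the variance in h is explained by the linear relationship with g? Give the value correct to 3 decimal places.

r² = (-0.385)² = 0.148

0.148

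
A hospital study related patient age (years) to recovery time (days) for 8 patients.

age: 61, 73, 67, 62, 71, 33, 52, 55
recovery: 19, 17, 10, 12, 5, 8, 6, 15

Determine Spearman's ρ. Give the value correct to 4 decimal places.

Rank age: 4, 8, 6, 5, 7, 1, 2, 3
Rank recovery: 8, 7, 4, 5, 1, 3, 2, 6
d = rank(age) − rank(recovery): -4, 1, 2, 0, 6, -2, 0, -3; Σd² = 70
ρ = 1 − 6Σd² / [n(n²−1)] = 1 − 6×70 / (8×63) = 1 − 420/504 ≈ 0.1667

0.1667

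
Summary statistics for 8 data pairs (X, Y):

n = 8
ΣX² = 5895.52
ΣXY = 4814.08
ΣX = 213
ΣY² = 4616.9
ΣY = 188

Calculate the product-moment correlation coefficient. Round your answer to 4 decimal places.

-0.9061

r = (nΣXY − ΣXΣY) / √[(nΣX² − (ΣX)²)(nΣY² − (ΣY)²)]
Numerator: 8×4814.08 − 213×188 = -1531.36
Denominator: √[(47164.16 − 45369)(36935.2 − 35344)] = √[1795.16 × 1591.2] = 1690.1061
r = -1531.36 / 1690.1061 ≈ -0.9061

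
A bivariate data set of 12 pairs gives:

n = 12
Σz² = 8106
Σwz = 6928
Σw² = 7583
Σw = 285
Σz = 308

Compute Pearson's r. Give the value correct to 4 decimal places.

r = (nΣwz − ΣwΣz) / √[(nΣw² − (Σw)²)(nΣz² − (Σz)²)]
Numerator: 12×6928 − 285×308 = -4644
Denominator: √[(90996 − 81225)(97272 − 94864)] = √[9771 × 2408] = 4850.6255
r = -4644 / 4850.6255 ≈ -0.9574

-0.9574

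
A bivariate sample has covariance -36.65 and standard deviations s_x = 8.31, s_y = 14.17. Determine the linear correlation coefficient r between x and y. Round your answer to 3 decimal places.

r = Cov(x,y) / (s_x · s_y) = -36.65 / (8.31 × 14.17)
  = -36.65 / 117.7527 ≈ -0.311

-0.311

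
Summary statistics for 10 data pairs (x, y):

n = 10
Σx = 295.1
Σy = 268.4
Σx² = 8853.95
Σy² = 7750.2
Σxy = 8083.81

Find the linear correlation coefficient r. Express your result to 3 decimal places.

0.579

r = (nΣxy − ΣxΣy) / √[(nΣx² − (Σx)²)(nΣy² − (Σy)²)]
Numerator: 10×8083.81 − 295.1×268.4 = 1633.26
Denominator: √[(88539.5 − 87084.01)(77502 − 72038.56)] = √[1455.49 × 5463.44] = 2819.9259
r = 1633.26 / 2819.9259 ≈ 0.579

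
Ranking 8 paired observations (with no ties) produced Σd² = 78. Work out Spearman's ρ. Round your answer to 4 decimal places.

0.0714

ρ = 1 − 6Σd² / [n(n²−1)] = 1 − 6×78 / (8×63)
  = 1 − 468/504 = 1 − 0.92857 ≈ 0.0714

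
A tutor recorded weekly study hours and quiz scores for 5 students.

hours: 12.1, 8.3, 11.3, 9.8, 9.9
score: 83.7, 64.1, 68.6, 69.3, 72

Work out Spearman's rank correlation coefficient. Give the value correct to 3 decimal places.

Rank hours: 5, 1, 4, 2, 3
Rank score: 5, 1, 2, 3, 4
d = rank(hours) − rank(score): 0, 0, 2, -1, -1; Σd² = 6
ρ = 1 − 6Σd² / [n(n²−1)] = 1 − 6×6 / (5×24) = 1 − 36/120 ≈ 0.700

0.700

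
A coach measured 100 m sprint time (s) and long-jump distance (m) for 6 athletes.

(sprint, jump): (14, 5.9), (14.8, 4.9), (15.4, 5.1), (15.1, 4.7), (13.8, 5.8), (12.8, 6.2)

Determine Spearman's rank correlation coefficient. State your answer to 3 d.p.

-0.771

Rank sprint: 3, 4, 6, 5, 2, 1
Rank jump: 5, 2, 3, 1, 4, 6
d = rank(sprint) − rank(jump): -2, 2, 3, 4, -2, -5; Σd² = 62
ρ = 1 − 6Σd² / [n(n²−1)] = 1 − 6×62 / (6×35) = 1 − 372/210 ≈ -0.771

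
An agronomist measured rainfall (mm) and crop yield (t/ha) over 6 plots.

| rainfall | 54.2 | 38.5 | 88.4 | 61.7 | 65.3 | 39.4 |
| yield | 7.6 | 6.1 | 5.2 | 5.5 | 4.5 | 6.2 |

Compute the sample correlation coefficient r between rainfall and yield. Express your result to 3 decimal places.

-0.496

n = 6, Σx = 347.5, Σy = 35.1, Σx² = 21857.79, Σy² = 210.95, Σxy = 1983.93
nΣxy − ΣxΣy = 11903.58 − 12197.25 = -293.67
nΣx² − (Σx)² = 131146.74 − 120756.25 = 10390.49; nΣy² − (Σy)² = 1265.7 − 1232.01 = 33.69
r = -293.67 / √(10390.49 × 33.69) = -293.67 / 591.6550 ≈ -0.496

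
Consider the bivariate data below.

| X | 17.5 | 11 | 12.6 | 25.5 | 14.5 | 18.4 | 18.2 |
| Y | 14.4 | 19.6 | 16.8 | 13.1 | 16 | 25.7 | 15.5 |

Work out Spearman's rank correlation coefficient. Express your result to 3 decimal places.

Rank X: 4, 1, 2, 7, 3, 6, 5
Rank Y: 2, 6, 5, 1, 4, 7, 3
d = rank(X) − rank(Y): 2, -5, -3, 6, -1, -1, 2; Σd² = 80
ρ = 1 − 6Σd² / [n(n²−1)] = 1 − 6×80 / (7×48) = 1 − 480/336 ≈ -0.429

-0.429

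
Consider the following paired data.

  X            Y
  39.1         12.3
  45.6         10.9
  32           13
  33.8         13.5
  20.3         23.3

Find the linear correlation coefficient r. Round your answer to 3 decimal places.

n = 5, ΣX = 170.8, ΣY = 73, ΣX² = 6186.7, ΣY² = 1164.24, ΣXY = 2323.26
nΣXY − ΣXΣY = 11616.3 − 12468.4 = -852.1
nΣX² − (ΣX)² = 30933.5 − 29172.64 = 1760.86; nΣY² − (ΣY)² = 5821.2 − 5329 = 492.2
r = -852.1 / √(1760.86 × 492.2) = -852.1 / 930.9647 ≈ -0.915

-0.915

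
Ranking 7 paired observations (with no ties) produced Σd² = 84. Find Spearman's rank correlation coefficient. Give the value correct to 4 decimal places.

ρ = 1 − 6Σd² / [n(n²−1)] = 1 − 6×84 / (7×48)
  = 1 − 504/336 = 1 − 1.50000 ≈ -0.5000

-0.5000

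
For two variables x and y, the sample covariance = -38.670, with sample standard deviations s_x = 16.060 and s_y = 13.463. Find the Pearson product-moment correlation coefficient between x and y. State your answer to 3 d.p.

-0.179

r = Cov(x,y) / (s_x · s_y) = -38.670 / (16.060 × 13.463)
  = -38.670 / 216.2158 ≈ -0.179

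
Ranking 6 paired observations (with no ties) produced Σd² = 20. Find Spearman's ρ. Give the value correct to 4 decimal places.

0.4286

ρ = 1 − 6Σd² / [n(n²−1)] = 1 − 6×20 / (6×35)
  = 1 − 120/210 = 1 − 0.57143 ≈ 0.4286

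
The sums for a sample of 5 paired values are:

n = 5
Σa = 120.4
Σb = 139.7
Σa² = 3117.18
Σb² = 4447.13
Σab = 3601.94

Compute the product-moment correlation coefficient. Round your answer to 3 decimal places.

0.691

r = (nΣab − ΣaΣb) / √[(nΣa² − (Σa)²)(nΣb² − (Σb)²)]
Numerator: 5×3601.94 − 120.4×139.7 = 1189.82
Denominator: √[(15585.9 − 14496.16)(22235.65 − 19516.09)] = √[1089.74 × 2719.56] = 1721.5148
r = 1189.82 / 1721.5148 ≈ 0.691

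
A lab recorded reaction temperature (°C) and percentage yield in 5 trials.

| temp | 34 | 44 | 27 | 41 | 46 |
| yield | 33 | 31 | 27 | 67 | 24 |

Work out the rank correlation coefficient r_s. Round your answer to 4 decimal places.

-0.3000

Rank temp: 2, 4, 1, 3, 5
Rank yield: 4, 3, 2, 5, 1
d = rank(temp) − rank(yield): -2, 1, -1, -2, 4; Σd² = 26
ρ = 1 − 6Σd² / [n(n²−1)] = 1 − 6×26 / (5×24) = 1 − 156/120 ≈ -0.3000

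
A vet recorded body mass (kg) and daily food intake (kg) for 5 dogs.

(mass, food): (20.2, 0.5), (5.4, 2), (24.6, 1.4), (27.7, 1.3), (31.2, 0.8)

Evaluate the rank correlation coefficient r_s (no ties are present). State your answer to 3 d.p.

-0.400

Rank mass: 2, 1, 3, 4, 5
Rank food: 1, 5, 4, 3, 2
d = rank(mass) − rank(food): 1, -4, -1, 1, 3; Σd² = 28
ρ = 1 − 6Σd² / [n(n²−1)] = 1 − 6×28 / (5×24) = 1 − 168/120 ≈ -0.400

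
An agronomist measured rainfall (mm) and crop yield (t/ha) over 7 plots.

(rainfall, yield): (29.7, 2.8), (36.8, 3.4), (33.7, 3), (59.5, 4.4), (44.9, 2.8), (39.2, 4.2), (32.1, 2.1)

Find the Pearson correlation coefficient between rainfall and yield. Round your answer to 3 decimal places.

n = 7, Σx = 275.9, Σy = 22.7, Σx² = 11495.33, Σy² = 77.65, Σxy = 928.95
nΣxy − ΣxΣy = 6502.65 − 6262.93 = 239.72
nΣx² − (Σx)² = 80467.31 − 76120.81 = 4346.5; nΣy² − (Σy)² = 543.55 − 515.29 = 28.26
r = 239.72 / √(4346.5 × 28.26) = 239.72 / 350.4741 ≈ 0.684

0.684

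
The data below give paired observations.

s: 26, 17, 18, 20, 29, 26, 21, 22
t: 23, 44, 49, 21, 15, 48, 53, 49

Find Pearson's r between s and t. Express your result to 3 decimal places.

n = 8, Σs = 179, Σt = 302, Σs² = 4131, Σt² = 13046, Σst = 6522
nΣst − ΣsΣt = 52176 − 54058 = -1882
nΣs² − (Σs)² = 33048 − 32041 = 1007; nΣt² − (Σt)² = 104368 − 91204 = 13164
r = -1882 / √(1007 × 13164) = -1882 / 3640.8993 ≈ -0.517

-0.517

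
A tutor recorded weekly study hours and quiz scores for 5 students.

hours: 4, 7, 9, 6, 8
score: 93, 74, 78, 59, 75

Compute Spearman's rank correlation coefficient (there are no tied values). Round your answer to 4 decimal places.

Rank hours: 1, 3, 5, 2, 4
Rank score: 5, 2, 4, 1, 3
d = rank(hours) − rank(score): -4, 1, 1, 1, 1; Σd² = 20
ρ = 1 − 6Σd² / [n(n²−1)] = 1 − 6×20 / (5×24) = 1 − 120/120 ≈ 0.0000

0.0000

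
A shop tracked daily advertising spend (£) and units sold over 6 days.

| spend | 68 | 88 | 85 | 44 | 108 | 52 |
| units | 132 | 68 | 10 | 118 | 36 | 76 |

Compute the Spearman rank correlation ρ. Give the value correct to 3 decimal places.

-0.657

Rank spend: 3, 5, 4, 1, 6, 2
Rank units: 6, 3, 1, 5, 2, 4
d = rank(spend) − rank(units): -3, 2, 3, -4, 4, -2; Σd² = 58
ρ = 1 − 6Σd² / [n(n²−1)] = 1 − 6×58 / (6×35) = 1 − 348/210 ≈ -0.657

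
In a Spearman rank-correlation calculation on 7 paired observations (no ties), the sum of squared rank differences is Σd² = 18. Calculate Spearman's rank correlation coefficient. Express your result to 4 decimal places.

ρ = 1 − 6Σd² / [n(n²−1)] = 1 − 6×18 / (7×48)
  = 1 − 108/336 = 1 − 0.32143 ≈ 0.6786

0.6786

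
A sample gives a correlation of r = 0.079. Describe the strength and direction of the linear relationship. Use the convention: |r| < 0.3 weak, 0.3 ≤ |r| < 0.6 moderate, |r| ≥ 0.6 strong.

r = 0.079 > 0 so the relationship is positive.
|r| = 0.079, which falls in the weak range.

weak positive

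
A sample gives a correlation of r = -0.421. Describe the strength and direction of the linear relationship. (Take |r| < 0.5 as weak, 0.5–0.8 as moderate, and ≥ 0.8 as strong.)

weak negative

r = -0.421 < 0 so the relationship is negative.
|r| = 0.421, which falls in the weak range.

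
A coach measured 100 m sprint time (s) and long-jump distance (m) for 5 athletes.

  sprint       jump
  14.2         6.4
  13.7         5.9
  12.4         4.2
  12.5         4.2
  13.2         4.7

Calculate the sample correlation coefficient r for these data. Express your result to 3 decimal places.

0.975

n = 5, Σx = 66, Σy = 25.4, Σx² = 873.58, Σy² = 133.14, Σxy = 338.33
nΣxy − ΣxΣy = 1691.65 − 1676.4 = 15.25
nΣx² − (Σx)² = 4367.9 − 4356 = 11.9; nΣy² − (Σy)² = 665.7 − 645.16 = 20.54
r = 15.25 / √(11.9 × 20.54) = 15.25 / 15.6341 ≈ 0.975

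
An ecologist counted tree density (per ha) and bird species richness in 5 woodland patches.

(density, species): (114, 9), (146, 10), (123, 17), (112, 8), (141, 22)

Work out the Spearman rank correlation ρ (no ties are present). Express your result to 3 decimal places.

Rank density: 2, 5, 3, 1, 4
Rank species: 2, 3, 4, 1, 5
d = rank(density) − rank(species): 0, 2, -1, 0, -1; Σd² = 6
ρ = 1 − 6Σd² / [n(n²−1)] = 1 − 6×6 / (5×24) = 1 − 36/120 ≈ 0.700

0.700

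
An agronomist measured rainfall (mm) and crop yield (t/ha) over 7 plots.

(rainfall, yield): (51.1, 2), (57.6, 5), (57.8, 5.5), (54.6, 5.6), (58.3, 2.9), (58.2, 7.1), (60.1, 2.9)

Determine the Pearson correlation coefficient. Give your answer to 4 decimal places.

0.2759

n = 7, Σx = 397.7, Σy = 31, Σx² = 22649.11, Σy² = 157.84, Σxy = 1770.44
nΣxy − ΣxΣy = 12393.08 − 12328.7 = 64.38
nΣx² − (Σx)² = 158543.77 − 158165.29 = 378.48; nΣy² − (Σy)² = 1104.88 − 961 = 143.88
r = 64.38 / √(378.48 × 143.88) = 64.38 / 233.3575 ≈ 0.2759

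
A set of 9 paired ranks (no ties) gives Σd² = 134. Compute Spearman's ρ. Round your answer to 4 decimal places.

-0.1167

ρ = 1 − 6Σd² / [n(n²−1)] = 1 − 6×134 / (9×80)
  = 1 − 804/720 = 1 − 1.11667 ≈ -0.1167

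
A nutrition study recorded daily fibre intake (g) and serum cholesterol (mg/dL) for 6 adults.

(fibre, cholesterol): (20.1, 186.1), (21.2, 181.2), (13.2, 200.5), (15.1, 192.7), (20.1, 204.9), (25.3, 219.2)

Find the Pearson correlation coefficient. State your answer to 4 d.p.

0.3240

n = 6, Σx = 115, Σy = 1184.6, Σx² = 2299.8, Σy² = 234832.84, Σxy = 22802.67
nΣxy − ΣxΣy = 136816.02 − 136229 = 587.02
nΣx² − (Σx)² = 13798.8 − 13225 = 573.8; nΣy² − (Σy)² = 1408997.04 − 1403277.16 = 5719.88
r = 587.02 / √(573.8 × 5719.88) = 587.02 / 1811.6476 ≈ 0.3240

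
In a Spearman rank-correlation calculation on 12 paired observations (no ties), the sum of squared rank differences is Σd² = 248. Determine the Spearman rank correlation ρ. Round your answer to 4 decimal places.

ρ = 1 − 6Σd² / [n(n²−1)] = 1 − 6×248 / (12×143)
  = 1 − 1488/1716 = 1 − 0.86713 ≈ 0.1329

0.1329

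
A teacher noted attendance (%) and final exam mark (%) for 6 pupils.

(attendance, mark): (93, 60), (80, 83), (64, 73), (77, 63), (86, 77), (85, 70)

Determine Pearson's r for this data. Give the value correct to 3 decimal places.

-0.282

n = 6, Σx = 485, Σy = 426, Σx² = 39695, Σy² = 30616, Σxy = 34315
nΣxy − ΣxΣy = 205890 − 206610 = -720
nΣx² − (Σx)² = 238170 − 235225 = 2945; nΣy² − (Σy)² = 183696 − 181476 = 2220
r = -720 / √(2945 × 2220) = -720 / 2556.9318 ≈ -0.282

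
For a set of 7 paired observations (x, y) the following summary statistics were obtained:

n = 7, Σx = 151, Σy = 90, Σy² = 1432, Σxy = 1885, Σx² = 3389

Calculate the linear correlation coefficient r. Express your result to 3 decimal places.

r = (nΣxy − ΣxΣy) / √[(nΣx² − (Σx)²)(nΣy² − (Σy)²)]
Numerator: 7×1885 − 151×90 = -395
Denominator: √[(23723 − 22801)(10024 − 8100)] = √[922 × 1924] = 1331.8889
r = -395 / 1331.8889 ≈ -0.297

-0.297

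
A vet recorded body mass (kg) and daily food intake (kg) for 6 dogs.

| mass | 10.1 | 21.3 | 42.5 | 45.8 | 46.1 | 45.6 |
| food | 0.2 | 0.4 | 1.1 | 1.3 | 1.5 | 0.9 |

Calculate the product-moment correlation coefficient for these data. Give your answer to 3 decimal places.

0.925

n = 6, Σx = 211.4, Σy = 5.4, Σx² = 8664.16, Σy² = 6.16, Σxy = 227.02
nΣxy − ΣxΣy = 1362.12 − 1141.56 = 220.56
nΣx² − (Σx)² = 51984.96 − 44689.96 = 7295; nΣy² − (Σy)² = 36.96 − 29.16 = 7.8
r = 220.56 / √(7295 × 7.8) = 220.56 / 238.5393 ≈ 0.925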